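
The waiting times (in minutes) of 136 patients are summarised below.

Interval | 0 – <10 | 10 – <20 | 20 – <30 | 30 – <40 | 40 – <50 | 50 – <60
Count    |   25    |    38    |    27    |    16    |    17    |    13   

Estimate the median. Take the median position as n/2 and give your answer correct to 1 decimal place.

21.9

Cumulative frequencies: 25, 63, 90, 106, 123, 136
n = 136; position = n/2 = 68.
This falls in the class 20 – <30: L = 20, F = 63, f = 27, h = 10.
Median ≈ 20 + ((68 − 63) / 27) × 10 = 21.8519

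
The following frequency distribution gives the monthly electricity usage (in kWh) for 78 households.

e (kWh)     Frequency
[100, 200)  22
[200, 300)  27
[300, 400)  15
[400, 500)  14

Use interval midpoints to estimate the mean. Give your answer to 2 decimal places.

276.92

Midpoints: 150, 250, 350, 450
Σfm = 22×150 + 27×250 + 15×350 + 14×450 = 21600
n = Σf = 78
Mean = 21600 / 78 = 276.9231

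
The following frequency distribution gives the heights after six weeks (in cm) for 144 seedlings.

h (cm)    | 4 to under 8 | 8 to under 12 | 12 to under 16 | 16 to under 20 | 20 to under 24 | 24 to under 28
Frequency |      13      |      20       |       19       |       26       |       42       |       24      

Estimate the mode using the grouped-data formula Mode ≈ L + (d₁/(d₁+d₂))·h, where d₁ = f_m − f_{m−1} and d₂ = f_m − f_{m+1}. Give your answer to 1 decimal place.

Modal class: 20 to under 24 (highest frequency 42).
d₁ = 42 − 26 = 16, d₂ = 42 − 24 = 18
Mode ≈ 20 + (16/(16+18)) × 4 = 20 + 1.8824 = 21.8824

21.9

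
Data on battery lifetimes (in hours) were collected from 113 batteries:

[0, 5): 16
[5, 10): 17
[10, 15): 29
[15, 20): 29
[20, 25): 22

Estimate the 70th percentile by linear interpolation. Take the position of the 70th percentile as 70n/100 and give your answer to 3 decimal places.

Cumulative frequencies: 16, 33, 62, 91, 113
n = 113; position = 70n/100 = 79.1.
This falls in the class [15, 20): L = 15, F = 62, f = 29, h = 5.
70th percentile ≈ 15 + ((79.1 − 62) / 29) × 5 = 17.9483

17.948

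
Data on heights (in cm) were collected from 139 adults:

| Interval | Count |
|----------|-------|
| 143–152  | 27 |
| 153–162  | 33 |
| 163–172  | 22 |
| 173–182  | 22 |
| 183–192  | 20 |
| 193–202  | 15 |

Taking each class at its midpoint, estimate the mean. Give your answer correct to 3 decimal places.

168.939

Midpoints: 147.5, 157.5, 167.5, 177.5, 187.5, 197.5
Σfm = 27×147.5 + 33×157.5 + 22×167.5 + 22×177.5 + 20×187.5 + 15×197.5 = 23482.5
n = Σf = 139
Mean = 23482.5 / 139 = 168.9388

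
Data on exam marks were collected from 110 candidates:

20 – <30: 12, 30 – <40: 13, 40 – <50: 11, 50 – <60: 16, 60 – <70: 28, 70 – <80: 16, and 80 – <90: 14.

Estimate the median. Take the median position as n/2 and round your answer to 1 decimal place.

61.1

Cumulative frequencies: 12, 25, 36, 52, 80, 96, 110
n = 110; position = n/2 = 55.
This falls in the class 60 – <70: L = 60, F = 52, f = 28, h = 10.
Median ≈ 60 + ((55 − 52) / 28) × 10 = 61.0714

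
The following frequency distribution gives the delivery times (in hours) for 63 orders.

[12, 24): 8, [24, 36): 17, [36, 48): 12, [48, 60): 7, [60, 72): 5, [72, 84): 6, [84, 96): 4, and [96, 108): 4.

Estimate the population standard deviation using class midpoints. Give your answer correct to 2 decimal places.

24.89

Midpoints: 18, 30, 42, 54, 66, 78, 90, 102
n = 63, Σfm = 3102, mean = 49.2381
Σfm² = 191772
Σf(m − x̄)² = Σfm² − (Σfm)²/n = 191772 − 3102²/63 = 39035.4286
Population variance = 39035.4286 / 63 = 619.6100
Standard deviation = √619.6100 = 24.8920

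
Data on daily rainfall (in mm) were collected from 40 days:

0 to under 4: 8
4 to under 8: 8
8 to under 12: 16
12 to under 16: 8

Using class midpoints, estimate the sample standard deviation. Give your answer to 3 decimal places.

4.131

Midpoints: 2, 6, 10, 14
n = 40, Σfm = 336, mean = 8.4000
Σfm² = 3488
Σf(m − x̄)² = Σfm² − (Σfm)²/n = 3488 − 336²/40 = 665.6000
Sample variance = 665.6000 / 39 = 17.0667
Standard deviation = √17.0667 = 4.1312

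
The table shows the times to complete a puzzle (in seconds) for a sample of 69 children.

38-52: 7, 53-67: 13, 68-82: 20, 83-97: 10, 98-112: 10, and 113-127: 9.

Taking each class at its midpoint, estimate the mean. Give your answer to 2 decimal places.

Midpoints: 45, 60, 75, 90, 105, 120
Σfm = 7×45 + 13×60 + 20×75 + 10×90 + 10×105 + 9×120 = 5625
n = Σf = 69
Mean = 5625 / 69 = 81.5217

81.52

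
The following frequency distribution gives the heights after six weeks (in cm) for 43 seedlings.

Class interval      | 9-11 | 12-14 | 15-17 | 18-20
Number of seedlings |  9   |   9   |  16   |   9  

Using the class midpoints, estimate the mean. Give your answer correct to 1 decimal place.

14.7

Midpoints: 10, 13, 16, 19
Σfm = 9×10 + 9×13 + 16×16 + 9×19 = 634
n = Σf = 43
Mean = 634 / 43 = 14.7442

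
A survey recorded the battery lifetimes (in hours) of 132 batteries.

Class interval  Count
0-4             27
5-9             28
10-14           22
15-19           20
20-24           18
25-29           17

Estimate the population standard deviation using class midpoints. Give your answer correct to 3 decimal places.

Midpoints: 2, 7, 12, 17, 22, 27
n = 132, Σfm = 1709, mean = 12.9470
Σfm² = 31533
Σf(m − x̄)² = Σfm² − (Σfm)²/n = 31533 − 1709²/132 = 9406.6288
Population variance = 9406.6288 / 132 = 71.2623
Standard deviation = √71.2623 = 8.4417

8.442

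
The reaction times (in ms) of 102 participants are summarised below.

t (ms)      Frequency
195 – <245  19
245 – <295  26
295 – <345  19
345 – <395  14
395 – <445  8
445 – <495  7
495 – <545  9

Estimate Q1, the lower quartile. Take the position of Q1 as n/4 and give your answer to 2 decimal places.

257.50

Cumulative frequencies: 19, 45, 64, 78, 86, 93, 102
n = 102; position = n/4 = 25.5.
This falls in the class 245 – <295: L = 245, F = 19, f = 26, h = 50.
Lower quartile ≈ 245 + ((25.5 − 19) / 26) × 50 = 257.5000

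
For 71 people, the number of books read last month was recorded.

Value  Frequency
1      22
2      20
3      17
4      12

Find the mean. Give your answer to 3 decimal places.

Values: 1, 2, 3, 4
Σfx = 22×1 + 20×2 + 17×3 + 12×4 = 161
n = Σf = 71
Mean = 161 / 71 = 2.2676

2.268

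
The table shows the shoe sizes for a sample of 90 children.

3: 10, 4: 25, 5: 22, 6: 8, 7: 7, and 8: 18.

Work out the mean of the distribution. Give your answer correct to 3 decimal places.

Values: 3, 4, 5, 6, 7, 8
Σfx = 10×3 + 25×4 + 22×5 + 8×6 + 7×7 + 18×8 = 481
n = Σf = 90
Mean = 481 / 90 = 5.3444

5.344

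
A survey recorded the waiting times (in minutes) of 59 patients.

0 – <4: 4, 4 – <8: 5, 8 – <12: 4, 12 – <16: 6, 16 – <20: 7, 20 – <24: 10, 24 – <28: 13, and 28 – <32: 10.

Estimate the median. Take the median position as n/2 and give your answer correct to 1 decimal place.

Cumulative frequencies: 4, 9, 13, 19, 26, 36, 49, 59
n = 59; position = n/2 = 29.5.
This falls in the class 20 – <24: L = 20, F = 26, f = 10, h = 4.
Median ≈ 20 + ((29.5 − 26) / 10) × 4 = 21.4000

21.4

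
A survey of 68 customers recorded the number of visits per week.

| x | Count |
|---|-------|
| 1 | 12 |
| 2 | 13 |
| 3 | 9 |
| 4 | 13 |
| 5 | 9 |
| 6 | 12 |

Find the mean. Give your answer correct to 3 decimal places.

3.441

Values: 1, 2, 3, 4, 5, 6
Σfx = 12×1 + 13×2 + 9×3 + 13×4 + 9×5 + 12×6 = 234
n = Σf = 68
Mean = 234 / 68 = 3.4412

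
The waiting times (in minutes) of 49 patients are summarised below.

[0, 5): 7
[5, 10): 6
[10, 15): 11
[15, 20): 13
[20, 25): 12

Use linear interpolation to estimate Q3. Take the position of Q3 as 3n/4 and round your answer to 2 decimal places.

19.90

Cumulative frequencies: 7, 13, 24, 37, 49
n = 49; position = 3n/4 = 36.75.
This falls in the class [15, 20): L = 15, F = 24, f = 13, h = 5.
Upper quartile ≈ 15 + ((36.75 − 24) / 13) × 5 = 19.9038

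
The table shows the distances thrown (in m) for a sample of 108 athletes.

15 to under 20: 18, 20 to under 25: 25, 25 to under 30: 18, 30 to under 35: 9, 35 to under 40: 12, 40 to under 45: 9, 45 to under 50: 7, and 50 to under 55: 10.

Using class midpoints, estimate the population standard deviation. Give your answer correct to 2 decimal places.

Midpoints: 17.5, 22.5, 27.5, 32.5, 37.5, 42.5, 47.5, 52.5
n = 108, Σfm = 3355, mean = 31.0648
Σfm² = 117775
Σf(m − x̄)² = Σfm² − (Σfm)²/n = 117775 − 3355²/108 = 13552.5463
Population variance = 13552.5463 / 108 = 125.4865
Standard deviation = √125.4865 = 11.2021

11.20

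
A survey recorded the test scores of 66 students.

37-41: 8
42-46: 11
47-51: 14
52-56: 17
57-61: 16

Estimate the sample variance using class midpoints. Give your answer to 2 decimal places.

Midpoints: 39, 44, 49, 54, 59
n = 66, Σfm = 3344, mean = 50.6667
Σfm² = 172346
Σf(m − x̄)² = Σfm² − (Σfm)²/n = 172346 − 3344²/66 = 2916.6667
Sample variance = 2916.6667 / 65 = 44.8718

44.87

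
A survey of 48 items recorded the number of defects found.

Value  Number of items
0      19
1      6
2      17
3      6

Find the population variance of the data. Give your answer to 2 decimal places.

1.21

Values: 0, 1, 2, 3
n = 48, Σfx = 58, mean = 1.2083
Σfx² = 128
Σf(x − x̄)² = Σfx² − (Σfx)²/n = 128 − 58²/48 = 57.9167
Population variance = 57.9167 / 48 = 1.2066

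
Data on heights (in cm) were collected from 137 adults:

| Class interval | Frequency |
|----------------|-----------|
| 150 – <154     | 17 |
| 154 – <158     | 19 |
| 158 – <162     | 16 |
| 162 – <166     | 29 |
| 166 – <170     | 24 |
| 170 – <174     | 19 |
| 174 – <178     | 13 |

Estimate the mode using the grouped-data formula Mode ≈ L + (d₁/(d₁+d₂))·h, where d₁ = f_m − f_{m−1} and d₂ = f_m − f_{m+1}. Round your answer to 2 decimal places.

Modal class: 162 – <166 (highest frequency 29).
d₁ = 29 − 16 = 13, d₂ = 29 − 24 = 5
Mode ≈ 162 + (13/(13+5)) × 4 = 162 + 2.8889 = 164.8889

164.89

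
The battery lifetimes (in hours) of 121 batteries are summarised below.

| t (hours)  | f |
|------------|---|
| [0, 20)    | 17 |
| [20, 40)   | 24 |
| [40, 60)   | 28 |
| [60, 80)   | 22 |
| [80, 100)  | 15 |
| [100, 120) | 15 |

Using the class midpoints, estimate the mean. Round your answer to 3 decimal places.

56.446

Midpoints: 10, 30, 50, 70, 90, 110
Σfm = 17×10 + 24×30 + 28×50 + 22×70 + 15×90 + 15×110 = 6830
n = Σf = 121
Mean = 6830 / 121 = 56.4463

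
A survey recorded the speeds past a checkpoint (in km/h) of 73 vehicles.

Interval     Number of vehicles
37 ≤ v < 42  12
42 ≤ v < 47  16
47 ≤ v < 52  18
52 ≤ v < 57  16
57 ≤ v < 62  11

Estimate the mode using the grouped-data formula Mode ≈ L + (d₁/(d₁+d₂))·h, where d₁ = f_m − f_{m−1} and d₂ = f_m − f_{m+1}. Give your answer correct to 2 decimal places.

49.50

Modal class: 47 ≤ v < 52 (highest frequency 18).
d₁ = 18 − 16 = 2, d₂ = 18 − 16 = 2
Mode ≈ 47 + (2/(2+2)) × 5 = 47 + 2.5000 = 49.5000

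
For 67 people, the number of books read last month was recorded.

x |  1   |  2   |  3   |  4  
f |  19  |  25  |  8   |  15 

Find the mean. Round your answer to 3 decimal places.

Values: 1, 2, 3, 4
Σfx = 19×1 + 25×2 + 8×3 + 15×4 = 153
n = Σf = 67
Mean = 153 / 67 = 2.2836

2.284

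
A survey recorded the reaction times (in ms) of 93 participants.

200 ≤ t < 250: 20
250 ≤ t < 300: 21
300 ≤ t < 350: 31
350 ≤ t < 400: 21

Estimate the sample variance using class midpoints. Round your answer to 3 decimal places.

2847.709

Midpoints: 225, 275, 325, 375
n = 93, Σfm = 28225, mean = 303.4946
Σfm² = 8828125
Σf(m − x̄)² = Σfm² − (Σfm)²/n = 8828125 − 28225²/93 = 261989.2473
Sample variance = 261989.2473 / 92 = 2847.7092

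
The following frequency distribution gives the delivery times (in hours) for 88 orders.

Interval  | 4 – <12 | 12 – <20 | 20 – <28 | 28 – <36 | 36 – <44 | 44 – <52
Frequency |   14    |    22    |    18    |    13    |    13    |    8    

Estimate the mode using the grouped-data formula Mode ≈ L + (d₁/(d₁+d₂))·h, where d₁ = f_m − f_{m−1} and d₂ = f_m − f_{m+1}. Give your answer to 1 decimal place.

17.3

Modal class: 12 – <20 (highest frequency 22).
d₁ = 22 − 14 = 8, d₂ = 22 − 18 = 4
Mode ≈ 12 + (8/(8+4)) × 8 = 12 + 5.3333 = 17.3333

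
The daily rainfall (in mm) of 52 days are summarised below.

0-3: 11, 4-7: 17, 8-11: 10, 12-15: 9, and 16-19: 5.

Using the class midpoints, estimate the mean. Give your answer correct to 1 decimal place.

8.0

Midpoints: 1.5, 5.5, 9.5, 13.5, 17.5
Σfm = 11×1.5 + 17×5.5 + 10×9.5 + 9×13.5 + 5×17.5 = 414
n = Σf = 52
Mean = 414 / 52 = 7.9615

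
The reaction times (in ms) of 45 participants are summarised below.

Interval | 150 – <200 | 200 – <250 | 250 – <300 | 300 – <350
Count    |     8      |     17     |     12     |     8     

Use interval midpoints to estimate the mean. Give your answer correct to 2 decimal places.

Midpoints: 175, 225, 275, 325
Σfm = 8×175 + 17×225 + 12×275 + 8×325 = 11125
n = Σf = 45
Mean = 11125 / 45 = 247.2222

247.22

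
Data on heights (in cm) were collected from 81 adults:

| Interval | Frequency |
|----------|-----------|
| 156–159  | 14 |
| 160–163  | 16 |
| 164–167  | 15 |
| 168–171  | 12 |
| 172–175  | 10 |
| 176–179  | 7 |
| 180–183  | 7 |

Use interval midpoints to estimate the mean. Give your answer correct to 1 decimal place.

167.3

Midpoints: 157.5, 161.5, 165.5, 169.5, 173.5, 177.5, 181.5
Σfm = 14×157.5 + 16×161.5 + 15×165.5 + 12×169.5 + 10×173.5 + 7×177.5 + 7×181.5 = 13553.5
n = Σf = 81
Mean = 13553.5 / 81 = 167.3272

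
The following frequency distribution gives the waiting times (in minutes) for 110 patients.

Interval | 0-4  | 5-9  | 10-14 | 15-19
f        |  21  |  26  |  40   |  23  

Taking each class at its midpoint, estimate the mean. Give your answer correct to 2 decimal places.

Midpoints: 2, 7, 12, 17
Σfm = 21×2 + 26×7 + 40×12 + 23×17 = 1095
n = Σf = 110
Mean = 1095 / 110 = 9.9545

9.95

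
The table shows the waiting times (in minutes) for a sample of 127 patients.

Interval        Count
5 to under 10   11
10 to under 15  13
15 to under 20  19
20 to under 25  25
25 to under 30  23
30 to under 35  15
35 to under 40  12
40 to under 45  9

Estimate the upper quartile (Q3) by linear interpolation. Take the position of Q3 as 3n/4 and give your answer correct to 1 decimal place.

31.4

Cumulative frequencies: 11, 24, 43, 68, 91, 106, 118, 127
n = 127; position = 3n/4 = 95.25.
This falls in the class 30 to under 35: L = 30, F = 91, f = 15, h = 5.
Upper quartile ≈ 30 + ((95.25 − 91) / 15) × 5 = 31.4167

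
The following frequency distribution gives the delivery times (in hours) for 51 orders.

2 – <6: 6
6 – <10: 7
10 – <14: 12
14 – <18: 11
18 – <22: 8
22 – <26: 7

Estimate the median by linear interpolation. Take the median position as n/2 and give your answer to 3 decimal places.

Cumulative frequencies: 6, 13, 25, 36, 44, 51
n = 51; position = n/2 = 25.5.
This falls in the class 14 – <18: L = 14, F = 25, f = 11, h = 4.
Median ≈ 14 + ((25.5 − 25) / 11) × 4 = 14.1818

14.182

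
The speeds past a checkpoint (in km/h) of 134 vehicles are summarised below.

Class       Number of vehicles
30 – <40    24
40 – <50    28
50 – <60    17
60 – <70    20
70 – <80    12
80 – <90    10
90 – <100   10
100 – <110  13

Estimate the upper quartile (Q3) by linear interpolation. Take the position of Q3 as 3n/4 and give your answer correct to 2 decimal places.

Cumulative frequencies: 24, 52, 69, 89, 101, 111, 121, 134
n = 134; position = 3n/4 = 100.5.
This falls in the class 70 – <80: L = 70, F = 89, f = 12, h = 10.
Upper quartile ≈ 70 + ((100.5 − 89) / 12) × 10 = 79.5833

79.58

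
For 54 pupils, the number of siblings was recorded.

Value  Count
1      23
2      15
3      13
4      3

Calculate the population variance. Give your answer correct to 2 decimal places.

0.88

Values: 1, 2, 3, 4
n = 54, Σfx = 104, mean = 1.9259
Σfx² = 248
Σf(x − x̄)² = Σfx² − (Σfx)²/n = 248 − 104²/54 = 47.7037
Population variance = 47.7037 / 54 = 0.8834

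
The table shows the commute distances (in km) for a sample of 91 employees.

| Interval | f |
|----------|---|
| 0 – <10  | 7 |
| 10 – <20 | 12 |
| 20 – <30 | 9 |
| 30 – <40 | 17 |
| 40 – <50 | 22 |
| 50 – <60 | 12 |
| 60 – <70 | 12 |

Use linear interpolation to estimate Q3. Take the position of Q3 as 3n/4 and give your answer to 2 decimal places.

Cumulative frequencies: 7, 19, 28, 45, 67, 79, 91
n = 91; position = 3n/4 = 68.25.
This falls in the class 50 – <60: L = 50, F = 67, f = 12, h = 10.
Upper quartile ≈ 50 + ((68.25 − 67) / 12) × 10 = 51.0417

51.04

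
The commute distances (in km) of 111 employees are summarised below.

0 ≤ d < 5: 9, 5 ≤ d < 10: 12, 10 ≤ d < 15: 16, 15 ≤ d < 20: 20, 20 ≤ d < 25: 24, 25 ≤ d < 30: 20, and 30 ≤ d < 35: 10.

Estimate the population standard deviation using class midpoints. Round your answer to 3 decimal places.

Midpoints: 2.5, 7.5, 12.5, 17.5, 22.5, 27.5, 32.5
n = 111, Σfm = 2077.5, mean = 18.7162
Σfm² = 47193.75
Σf(m − x̄)² = Σfm² − (Σfm)²/n = 47193.75 − 2077.5²/111 = 8310.8108
Population variance = 8310.8108 / 111 = 74.8722
Standard deviation = √74.8722 = 8.6529

8.653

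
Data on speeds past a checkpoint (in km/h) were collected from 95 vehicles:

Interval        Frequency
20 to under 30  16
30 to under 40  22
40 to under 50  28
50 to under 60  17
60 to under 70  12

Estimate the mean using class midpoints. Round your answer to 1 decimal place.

Midpoints: 25, 35, 45, 55, 65
Σfm = 16×25 + 22×35 + 28×45 + 17×55 + 12×65 = 4145
n = Σf = 95
Mean = 4145 / 95 = 43.6316

43.6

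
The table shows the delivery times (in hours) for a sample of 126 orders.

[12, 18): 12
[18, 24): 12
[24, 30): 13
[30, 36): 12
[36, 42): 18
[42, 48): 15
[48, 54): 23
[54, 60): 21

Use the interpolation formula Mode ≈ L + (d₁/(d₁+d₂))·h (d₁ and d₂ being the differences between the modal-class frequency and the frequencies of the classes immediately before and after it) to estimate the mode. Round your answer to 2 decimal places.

52.80

Modal class: [48, 54) (highest frequency 23).
d₁ = 23 − 15 = 8, d₂ = 23 − 21 = 2
Mode ≈ 48 + (8/(8+2)) × 6 = 48 + 4.8000 = 52.8000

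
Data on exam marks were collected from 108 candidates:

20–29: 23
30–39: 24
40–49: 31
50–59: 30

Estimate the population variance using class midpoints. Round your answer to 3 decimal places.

Midpoints: 24.5, 34.5, 44.5, 54.5
n = 108, Σfm = 4406, mean = 40.7963
Σfm² = 192867
Σf(m − x̄)² = Σfm² − (Σfm)²/n = 192867 − 4406²/108 = 13118.5185
Population variance = 13118.5185 / 108 = 121.4678

121.468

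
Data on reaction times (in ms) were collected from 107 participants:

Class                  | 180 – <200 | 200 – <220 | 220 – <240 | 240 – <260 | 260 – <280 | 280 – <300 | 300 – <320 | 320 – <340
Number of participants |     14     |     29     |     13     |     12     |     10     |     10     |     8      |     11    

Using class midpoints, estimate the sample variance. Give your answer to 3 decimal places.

Midpoints: 190, 210, 230, 250, 270, 290, 310, 330
n = 107, Σfm = 26450, mean = 247.1963
Σfm² = 6758700
Σf(m − x̄)² = Σfm² − (Σfm)²/n = 6758700 − 26450²/107 = 220358.8785
Sample variance = 220358.8785 / 106 = 2078.8573

2078.857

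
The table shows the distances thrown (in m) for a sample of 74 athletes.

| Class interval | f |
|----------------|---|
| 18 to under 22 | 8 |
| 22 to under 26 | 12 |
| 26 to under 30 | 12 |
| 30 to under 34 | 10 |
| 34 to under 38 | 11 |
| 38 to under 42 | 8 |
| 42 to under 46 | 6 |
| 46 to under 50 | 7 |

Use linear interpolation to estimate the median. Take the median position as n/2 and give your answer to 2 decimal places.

32.00

Cumulative frequencies: 8, 20, 32, 42, 53, 61, 67, 74
n = 74; position = n/2 = 37.
This falls in the class 30 to under 34: L = 30, F = 32, f = 10, h = 4.
Median ≈ 30 + ((37 − 32) / 10) × 4 = 32.0000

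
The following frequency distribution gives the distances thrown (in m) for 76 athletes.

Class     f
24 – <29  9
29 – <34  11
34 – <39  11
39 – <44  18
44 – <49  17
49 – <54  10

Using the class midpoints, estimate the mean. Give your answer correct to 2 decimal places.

39.99

Midpoints: 26.5, 31.5, 36.5, 41.5, 46.5, 51.5
Σfm = 9×26.5 + 11×31.5 + 11×36.5 + 18×41.5 + 17×46.5 + 10×51.5 = 3039
n = Σf = 76
Mean = 3039 / 76 = 39.9868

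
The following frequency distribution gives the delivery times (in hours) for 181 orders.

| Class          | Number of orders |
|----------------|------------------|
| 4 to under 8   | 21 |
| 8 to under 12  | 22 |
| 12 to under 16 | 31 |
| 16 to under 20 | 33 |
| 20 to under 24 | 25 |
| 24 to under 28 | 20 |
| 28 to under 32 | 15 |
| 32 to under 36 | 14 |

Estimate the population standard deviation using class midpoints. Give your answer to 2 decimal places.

Midpoints: 6, 10, 14, 18, 22, 26, 30, 34
n = 181, Σfm = 3370, mean = 18.6188
Σfm² = 75028
Σf(m − x̄)² = Σfm² − (Σfm)²/n = 75028 − 3370²/181 = 12282.6961
Population variance = 12282.6961 / 181 = 67.8602
Standard deviation = √67.8602 = 8.2377

8.24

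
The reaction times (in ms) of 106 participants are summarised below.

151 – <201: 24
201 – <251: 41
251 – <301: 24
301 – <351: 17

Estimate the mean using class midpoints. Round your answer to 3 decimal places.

Midpoints: 176, 226, 276, 326
Σfm = 24×176 + 41×226 + 24×276 + 17×326 = 25656
n = Σf = 106
Mean = 25656 / 106 = 242.0377

242.038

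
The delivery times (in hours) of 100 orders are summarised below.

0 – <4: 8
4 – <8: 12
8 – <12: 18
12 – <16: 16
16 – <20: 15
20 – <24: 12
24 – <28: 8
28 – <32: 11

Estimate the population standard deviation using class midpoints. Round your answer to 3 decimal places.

8.316

Midpoints: 2, 6, 10, 14, 18, 22, 26, 30
n = 100, Σfm = 1564, mean = 15.6400
Σfm² = 31376
Σf(m − x̄)² = Σfm² − (Σfm)²/n = 31376 − 1564²/100 = 6915.0400
Population variance = 6915.0400 / 100 = 69.1504
Standard deviation = √69.1504 = 8.3157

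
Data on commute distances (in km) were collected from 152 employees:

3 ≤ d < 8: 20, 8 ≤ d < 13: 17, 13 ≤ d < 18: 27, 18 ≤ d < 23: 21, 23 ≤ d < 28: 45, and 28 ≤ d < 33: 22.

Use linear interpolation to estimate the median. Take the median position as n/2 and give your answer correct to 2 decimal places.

Cumulative frequencies: 20, 37, 64, 85, 130, 152
n = 152; position = n/2 = 76.
This falls in the class 18 ≤ d < 23: L = 18, F = 64, f = 21, h = 5.
Median ≈ 18 + ((76 − 64) / 21) × 5 = 20.8571

20.86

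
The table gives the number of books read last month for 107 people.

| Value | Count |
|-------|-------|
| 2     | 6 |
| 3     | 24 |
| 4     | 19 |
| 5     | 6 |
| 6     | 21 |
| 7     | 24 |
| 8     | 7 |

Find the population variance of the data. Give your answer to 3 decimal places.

3.259

Values: 2, 3, 4, 5, 6, 7, 8
n = 107, Σfx = 540, mean = 5.0467
Σfx² = 3074
Σf(x − x̄)² = Σfx² − (Σfx)²/n = 3074 − 540²/107 = 348.7664
Population variance = 348.7664 / 107 = 3.2595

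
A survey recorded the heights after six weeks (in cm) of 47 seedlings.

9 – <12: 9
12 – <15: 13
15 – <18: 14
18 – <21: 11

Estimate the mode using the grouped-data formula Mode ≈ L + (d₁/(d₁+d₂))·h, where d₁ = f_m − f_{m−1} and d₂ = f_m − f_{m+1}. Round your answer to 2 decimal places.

Modal class: 15 – <18 (highest frequency 14).
d₁ = 14 − 13 = 1, d₂ = 14 − 11 = 3
Mode ≈ 15 + (1/(1+3)) × 3 = 15 + 0.7500 = 15.7500

15.75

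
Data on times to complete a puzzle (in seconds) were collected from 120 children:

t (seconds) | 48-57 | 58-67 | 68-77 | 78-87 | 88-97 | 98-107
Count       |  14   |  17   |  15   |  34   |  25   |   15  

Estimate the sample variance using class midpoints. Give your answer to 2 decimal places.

237.98

Midpoints: 52.5, 62.5, 72.5, 82.5, 92.5, 102.5
n = 120, Σfm = 9540, mean = 79.5000
Σfm² = 786750
Σf(m − x̄)² = Σfm² − (Σfm)²/n = 786750 − 9540²/120 = 28320.0000
Sample variance = 28320.0000 / 119 = 237.9832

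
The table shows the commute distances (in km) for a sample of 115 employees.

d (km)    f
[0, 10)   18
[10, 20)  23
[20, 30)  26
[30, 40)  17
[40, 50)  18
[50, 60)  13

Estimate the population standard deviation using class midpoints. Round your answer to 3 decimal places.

15.922

Midpoints: 5, 15, 25, 35, 45, 55
n = 115, Σfm = 3205, mean = 27.8696
Σfm² = 118475
Σf(m − x̄)² = Σfm² − (Σfm)²/n = 118475 − 3205²/115 = 29153.0435
Population variance = 29153.0435 / 115 = 253.5047
Standard deviation = √253.5047 = 15.9218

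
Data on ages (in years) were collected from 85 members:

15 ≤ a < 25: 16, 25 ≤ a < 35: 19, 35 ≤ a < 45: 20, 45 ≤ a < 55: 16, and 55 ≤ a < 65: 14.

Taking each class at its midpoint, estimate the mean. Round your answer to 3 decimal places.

39.176

Midpoints: 20, 30, 40, 50, 60
Σfm = 16×20 + 19×30 + 20×40 + 16×50 + 14×60 = 3330
n = Σf = 85
Mean = 3330 / 85 = 39.1765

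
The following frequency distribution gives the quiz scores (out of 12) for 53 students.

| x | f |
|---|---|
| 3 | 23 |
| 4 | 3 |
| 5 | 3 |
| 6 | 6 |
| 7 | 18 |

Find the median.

5

Cumulative frequencies: 23, 26, 29, 35, 53
n = 53, so the median is the value in position (n+1)/2 = 27.
Position 27 falls at value 5.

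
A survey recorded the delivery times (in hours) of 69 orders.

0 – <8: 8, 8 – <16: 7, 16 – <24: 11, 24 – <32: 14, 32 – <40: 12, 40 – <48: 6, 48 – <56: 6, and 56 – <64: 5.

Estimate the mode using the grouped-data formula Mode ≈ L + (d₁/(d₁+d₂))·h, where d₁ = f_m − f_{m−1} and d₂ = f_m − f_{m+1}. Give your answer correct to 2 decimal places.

Modal class: 24 – <32 (highest frequency 14).
d₁ = 14 − 11 = 3, d₂ = 14 − 12 = 2
Mode ≈ 24 + (3/(3+2)) × 8 = 24 + 4.8000 = 28.8000

28.80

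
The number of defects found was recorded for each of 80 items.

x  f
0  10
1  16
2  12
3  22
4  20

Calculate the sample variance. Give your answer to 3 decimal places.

1.893

Values: 0, 1, 2, 3, 4
n = 80, Σfx = 186, mean = 2.3250
Σfx² = 582
Σf(x − x̄)² = Σfx² − (Σfx)²/n = 582 − 186²/80 = 149.5500
Sample variance = 149.5500 / 79 = 1.8930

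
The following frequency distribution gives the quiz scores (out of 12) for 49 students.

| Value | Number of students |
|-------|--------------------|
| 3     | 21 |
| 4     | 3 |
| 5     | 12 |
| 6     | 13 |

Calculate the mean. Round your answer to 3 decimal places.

Values: 3, 4, 5, 6
Σfx = 21×3 + 3×4 + 12×5 + 13×6 = 213
n = Σf = 49
Mean = 213 / 49 = 4.3469

4.347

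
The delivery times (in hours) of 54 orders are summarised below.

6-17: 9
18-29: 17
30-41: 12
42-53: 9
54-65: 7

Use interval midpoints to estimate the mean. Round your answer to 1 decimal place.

Midpoints: 11.5, 23.5, 35.5, 47.5, 59.5
Σfm = 9×11.5 + 17×23.5 + 12×35.5 + 9×47.5 + 7×59.5 = 1773
n = Σf = 54
Mean = 1773 / 54 = 32.8333

32.8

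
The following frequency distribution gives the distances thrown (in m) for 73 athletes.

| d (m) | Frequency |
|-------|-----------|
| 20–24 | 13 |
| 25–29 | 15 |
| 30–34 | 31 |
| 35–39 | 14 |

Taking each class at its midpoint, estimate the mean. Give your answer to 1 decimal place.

Midpoints: 22, 27, 32, 37
Σfm = 13×22 + 15×27 + 31×32 + 14×37 = 2201
n = Σf = 73
Mean = 2201 / 73 = 30.1507

30.2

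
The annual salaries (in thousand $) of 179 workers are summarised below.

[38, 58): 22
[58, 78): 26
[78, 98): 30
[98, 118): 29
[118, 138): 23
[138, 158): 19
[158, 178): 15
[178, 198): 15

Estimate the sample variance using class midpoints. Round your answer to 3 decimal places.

Midpoints: 48, 68, 88, 108, 128, 148, 168, 188
n = 179, Σfm = 19692, mean = 110.0112
Σfm² = 2488016
Σf(m − x̄)² = Σfm² − (Σfm)²/n = 2488016 − 19692²/179 = 321675.9777
Sample variance = 321675.9777 / 178 = 1807.1684

1807.168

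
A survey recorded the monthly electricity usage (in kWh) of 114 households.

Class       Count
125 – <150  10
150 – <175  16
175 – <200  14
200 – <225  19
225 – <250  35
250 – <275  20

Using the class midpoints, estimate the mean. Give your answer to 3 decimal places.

Midpoints: 137.5, 162.5, 187.5, 212.5, 237.5, 262.5
Σfm = 10×137.5 + 16×162.5 + 14×187.5 + 19×212.5 + 35×237.5 + 20×262.5 = 24200
n = Σf = 114
Mean = 24200 / 114 = 212.2807

212.281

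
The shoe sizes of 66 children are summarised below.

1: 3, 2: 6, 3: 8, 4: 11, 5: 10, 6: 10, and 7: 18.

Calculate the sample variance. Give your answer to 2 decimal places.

Values: 1, 2, 3, 4, 5, 6, 7
n = 66, Σfx = 319, mean = 4.8333
Σfx² = 1767
Σf(x − x̄)² = Σfx² − (Σfx)²/n = 1767 − 319²/66 = 225.1667
Sample variance = 225.1667 / 65 = 3.4641

3.46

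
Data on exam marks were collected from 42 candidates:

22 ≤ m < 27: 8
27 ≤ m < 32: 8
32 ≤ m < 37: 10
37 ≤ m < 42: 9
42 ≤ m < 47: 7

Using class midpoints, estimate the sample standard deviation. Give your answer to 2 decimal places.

Midpoints: 24.5, 29.5, 34.5, 39.5, 44.5
n = 42, Σfm = 1444, mean = 34.3810
Σfm² = 51570.5
Σf(m − x̄)² = Σfm² − (Σfm)²/n = 51570.5 − 1444²/42 = 1924.4048
Sample variance = 1924.4048 / 41 = 46.9367
Standard deviation = √46.9367 = 6.8510

6.85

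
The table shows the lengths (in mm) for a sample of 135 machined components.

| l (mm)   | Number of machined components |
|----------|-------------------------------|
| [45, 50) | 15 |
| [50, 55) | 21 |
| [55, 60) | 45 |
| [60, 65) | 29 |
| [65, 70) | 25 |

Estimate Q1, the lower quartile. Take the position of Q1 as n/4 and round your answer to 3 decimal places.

Cumulative frequencies: 15, 36, 81, 110, 135
n = 135; position = n/4 = 33.75.
This falls in the class [50, 55): L = 50, F = 15, f = 21, h = 5.
Lower quartile ≈ 50 + ((33.75 − 15) / 21) × 5 = 54.4643

54.464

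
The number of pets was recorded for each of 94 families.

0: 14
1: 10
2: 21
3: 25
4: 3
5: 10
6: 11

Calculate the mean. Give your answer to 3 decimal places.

Values: 0, 1, 2, 3, 4, 5, 6
Σfx = 14×0 + 10×1 + 21×2 + 25×3 + 3×4 + 10×5 + 11×6 = 255
n = Σf = 94
Mean = 255 / 94 = 2.7128

2.713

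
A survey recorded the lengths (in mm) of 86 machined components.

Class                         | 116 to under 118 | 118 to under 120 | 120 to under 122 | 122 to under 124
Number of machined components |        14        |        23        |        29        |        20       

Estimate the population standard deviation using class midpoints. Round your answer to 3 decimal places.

2.021

Midpoints: 117, 119, 121, 123
n = 86, Σfm = 10344, mean = 120.2791
Σfm² = 1244518
Σf(m − x̄)² = Σfm² − (Σfm)²/n = 1244518 − 10344²/86 = 351.3023
Population variance = 351.3023 / 86 = 4.0849
Standard deviation = √4.0849 = 2.0211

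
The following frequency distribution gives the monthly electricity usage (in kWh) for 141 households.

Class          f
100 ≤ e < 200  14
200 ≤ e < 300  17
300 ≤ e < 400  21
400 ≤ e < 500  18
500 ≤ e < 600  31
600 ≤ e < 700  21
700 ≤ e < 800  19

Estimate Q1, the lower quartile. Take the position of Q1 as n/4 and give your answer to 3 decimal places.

Cumulative frequencies: 14, 31, 52, 70, 101, 122, 141
n = 141; position = n/4 = 35.25.
This falls in the class 300 ≤ e < 400: L = 300, F = 31, f = 21, h = 100.
Lower quartile ≈ 300 + ((35.25 − 31) / 21) × 100 = 320.2381

320.238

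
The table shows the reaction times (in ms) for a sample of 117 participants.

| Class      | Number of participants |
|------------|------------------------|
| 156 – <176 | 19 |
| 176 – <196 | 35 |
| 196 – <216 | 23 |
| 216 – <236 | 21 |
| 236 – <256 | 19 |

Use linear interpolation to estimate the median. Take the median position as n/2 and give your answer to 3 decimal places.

Cumulative frequencies: 19, 54, 77, 98, 117
n = 117; position = n/2 = 58.5.
This falls in the class 196 – <216: L = 196, F = 54, f = 23, h = 20.
Median ≈ 196 + ((58.5 − 54) / 23) × 20 = 199.9130

199.913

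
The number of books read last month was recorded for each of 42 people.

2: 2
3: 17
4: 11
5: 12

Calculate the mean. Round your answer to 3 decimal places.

Values: 2, 3, 4, 5
Σfx = 2×2 + 17×3 + 11×4 + 12×5 = 159
n = Σf = 42
Mean = 159 / 42 = 3.7857

3.786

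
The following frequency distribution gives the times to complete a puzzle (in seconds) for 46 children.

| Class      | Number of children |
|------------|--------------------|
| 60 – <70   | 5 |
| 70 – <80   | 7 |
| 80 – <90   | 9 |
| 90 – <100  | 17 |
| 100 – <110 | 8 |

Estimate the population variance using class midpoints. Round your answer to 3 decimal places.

Midpoints: 65, 75, 85, 95, 105
n = 46, Σfm = 4070, mean = 88.4783
Σfm² = 367150
Σf(m − x̄)² = Σfm² − (Σfm)²/n = 367150 − 4070²/46 = 7043.4783
Population variance = 7043.4783 / 46 = 153.1191

153.119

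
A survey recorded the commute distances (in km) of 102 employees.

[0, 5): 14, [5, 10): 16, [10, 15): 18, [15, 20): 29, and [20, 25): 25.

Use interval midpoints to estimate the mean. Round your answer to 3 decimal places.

14.216

Midpoints: 2.5, 7.5, 12.5, 17.5, 22.5
Σfm = 14×2.5 + 16×7.5 + 18×12.5 + 29×17.5 + 25×22.5 = 1450
n = Σf = 102
Mean = 1450 / 102 = 14.2157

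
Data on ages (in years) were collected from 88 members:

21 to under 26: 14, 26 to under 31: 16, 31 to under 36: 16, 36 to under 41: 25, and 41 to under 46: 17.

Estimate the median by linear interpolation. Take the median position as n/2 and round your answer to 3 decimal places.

Cumulative frequencies: 14, 30, 46, 71, 88
n = 88; position = n/2 = 44.
This falls in the class 31 to under 36: L = 31, F = 30, f = 16, h = 5.
Median ≈ 31 + ((44 − 30) / 16) × 5 = 35.3750

35.375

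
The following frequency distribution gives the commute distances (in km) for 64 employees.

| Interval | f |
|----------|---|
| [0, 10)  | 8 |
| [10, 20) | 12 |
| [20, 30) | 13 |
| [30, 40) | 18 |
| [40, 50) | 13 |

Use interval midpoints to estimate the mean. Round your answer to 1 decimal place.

27.5

Midpoints: 5, 15, 25, 35, 45
Σfm = 8×5 + 12×15 + 13×25 + 18×35 + 13×45 = 1760
n = Σf = 64
Mean = 1760 / 64 = 27.5000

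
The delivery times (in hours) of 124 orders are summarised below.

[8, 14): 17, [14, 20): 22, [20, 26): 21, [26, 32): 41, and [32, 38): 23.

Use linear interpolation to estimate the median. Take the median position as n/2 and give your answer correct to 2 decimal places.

Cumulative frequencies: 17, 39, 60, 101, 124
n = 124; position = n/2 = 62.
This falls in the class [26, 32): L = 26, F = 60, f = 41, h = 6.
Median ≈ 26 + ((62 − 60) / 41) × 6 = 26.2927

26.29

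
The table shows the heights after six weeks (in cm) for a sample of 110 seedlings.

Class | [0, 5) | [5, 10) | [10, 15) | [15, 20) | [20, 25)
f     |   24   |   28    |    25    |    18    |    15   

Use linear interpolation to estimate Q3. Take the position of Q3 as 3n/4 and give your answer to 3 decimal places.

Cumulative frequencies: 24, 52, 77, 95, 110
n = 110; position = 3n/4 = 82.5.
This falls in the class [15, 20): L = 15, F = 77, f = 18, h = 5.
Upper quartile ≈ 15 + ((82.5 − 77) / 18) × 5 = 16.5278

16.528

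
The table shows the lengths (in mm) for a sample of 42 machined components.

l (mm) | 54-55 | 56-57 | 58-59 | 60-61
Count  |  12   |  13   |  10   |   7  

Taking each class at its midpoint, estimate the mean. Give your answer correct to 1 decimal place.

57.1

Midpoints: 54.5, 56.5, 58.5, 60.5
Σfm = 12×54.5 + 13×56.5 + 10×58.5 + 7×60.5 = 2397
n = Σf = 42
Mean = 2397 / 42 = 57.0714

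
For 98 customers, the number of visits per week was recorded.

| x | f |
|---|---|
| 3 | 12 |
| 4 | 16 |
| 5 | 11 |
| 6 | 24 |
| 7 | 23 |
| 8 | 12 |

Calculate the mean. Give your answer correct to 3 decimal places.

5.673

Values: 3, 4, 5, 6, 7, 8
Σfx = 12×3 + 16×4 + 11×5 + 24×6 + 23×7 + 12×8 = 556
n = Σf = 98
Mean = 556 / 98 = 5.6735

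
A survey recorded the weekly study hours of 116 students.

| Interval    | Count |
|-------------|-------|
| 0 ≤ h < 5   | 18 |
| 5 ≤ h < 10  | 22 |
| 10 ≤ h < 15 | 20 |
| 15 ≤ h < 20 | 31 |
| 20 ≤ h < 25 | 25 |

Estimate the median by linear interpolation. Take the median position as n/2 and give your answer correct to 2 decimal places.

14.50

Cumulative frequencies: 18, 40, 60, 91, 116
n = 116; position = n/2 = 58.
This falls in the class 10 ≤ h < 15: L = 10, F = 40, f = 20, h = 5.
Median ≈ 10 + ((58 − 40) / 20) × 5 = 14.5000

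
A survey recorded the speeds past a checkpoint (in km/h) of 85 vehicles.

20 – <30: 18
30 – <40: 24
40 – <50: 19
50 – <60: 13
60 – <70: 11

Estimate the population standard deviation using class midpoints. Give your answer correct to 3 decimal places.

Midpoints: 25, 35, 45, 55, 65
n = 85, Σfm = 3575, mean = 42.0588
Σfm² = 164925
Σf(m − x̄)² = Σfm² − (Σfm)²/n = 164925 − 3575²/85 = 14564.7059
Population variance = 14564.7059 / 85 = 171.3495
Standard deviation = √171.3495 = 13.0901

13.090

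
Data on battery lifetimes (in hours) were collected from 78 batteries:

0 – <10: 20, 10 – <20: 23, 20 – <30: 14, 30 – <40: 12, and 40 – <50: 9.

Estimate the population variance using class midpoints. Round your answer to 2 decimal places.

Midpoints: 5, 15, 25, 35, 45
n = 78, Σfm = 1620, mean = 20.7692
Σfm² = 47350
Σf(m − x̄)² = Σfm² − (Σfm)²/n = 47350 − 1620²/78 = 13703.8462
Population variance = 13703.8462 / 78 = 175.6903

175.69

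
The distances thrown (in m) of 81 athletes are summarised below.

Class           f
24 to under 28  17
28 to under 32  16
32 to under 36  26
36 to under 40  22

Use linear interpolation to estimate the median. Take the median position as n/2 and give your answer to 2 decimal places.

33.15

Cumulative frequencies: 17, 33, 59, 81
n = 81; position = n/2 = 40.5.
This falls in the class 32 to under 36: L = 32, F = 33, f = 26, h = 4.
Median ≈ 32 + ((40.5 − 33) / 26) × 4 = 33.1538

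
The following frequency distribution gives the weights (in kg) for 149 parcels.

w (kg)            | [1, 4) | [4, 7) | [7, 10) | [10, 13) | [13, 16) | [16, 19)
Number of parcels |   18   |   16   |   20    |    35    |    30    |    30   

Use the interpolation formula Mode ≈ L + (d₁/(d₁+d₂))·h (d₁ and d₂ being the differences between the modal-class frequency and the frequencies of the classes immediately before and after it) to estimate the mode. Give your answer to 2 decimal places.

12.25

Modal class: [10, 13) (highest frequency 35).
d₁ = 35 − 20 = 15, d₂ = 35 − 30 = 5
Mode ≈ 10 + (15/(15+5)) × 3 = 10 + 2.2500 = 12.2500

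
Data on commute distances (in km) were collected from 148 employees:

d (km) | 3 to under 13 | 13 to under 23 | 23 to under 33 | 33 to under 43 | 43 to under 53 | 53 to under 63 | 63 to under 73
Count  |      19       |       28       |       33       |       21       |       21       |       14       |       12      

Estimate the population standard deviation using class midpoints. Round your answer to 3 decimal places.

Midpoints: 8, 18, 28, 38, 48, 58, 68
n = 148, Σfm = 5014, mean = 33.8784
Σfm² = 217452
Σf(m − x̄)² = Σfm² − (Σfm)²/n = 217452 − 5014²/148 = 47585.8108
Population variance = 47585.8108 / 148 = 321.5257
Standard deviation = √321.5257 = 17.9311

17.931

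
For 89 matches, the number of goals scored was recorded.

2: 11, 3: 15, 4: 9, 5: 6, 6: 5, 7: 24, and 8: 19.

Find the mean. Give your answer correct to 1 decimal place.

Values: 2, 3, 4, 5, 6, 7, 8
Σfx = 11×2 + 15×3 + 9×4 + 6×5 + 5×6 + 24×7 + 19×8 = 483
n = Σf = 89
Mean = 483 / 89 = 5.4270

5.4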